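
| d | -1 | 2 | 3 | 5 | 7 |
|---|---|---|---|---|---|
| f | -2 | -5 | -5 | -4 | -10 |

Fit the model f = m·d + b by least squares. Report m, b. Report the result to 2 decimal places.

m = -0.81, b = -2.61

MᵀM·[m, b]ᵀ = Mᵀf reads: 88·m + 16·b = -113;  16·m + 5·b = -26.
Determinant 88·5 − 16² = 184.
m = ((-113)·5 − 16·(-26))/184 = -149/184; b = (88·(-26) − 16·(-113))/184 = -60/23.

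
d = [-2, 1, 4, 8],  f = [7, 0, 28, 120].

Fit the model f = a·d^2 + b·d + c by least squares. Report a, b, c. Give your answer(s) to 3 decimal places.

Sums needed: Σd^2·d^2 = 4369, Σd^2·d = 569, Σd^2 = 85, Σd·d = 85, Σd = 11, Σ1 = 4.
And Σd^2·f = 8156, Σd·f = 1058, Σf = 155.
AᵀA·[a, b, c]ᵀ = Aᵀf becomes [[4369, 569, 85]; [569, 85, 11]; [85, 11, 4]]·[a, b, c]ᵀ = [8156, 1058, 155]ᵀ.
Row-reducing yields a = 3023/1551, b = -614/1551, c = -2449/1551.

a = 1.949, b = -0.396, c = -1.579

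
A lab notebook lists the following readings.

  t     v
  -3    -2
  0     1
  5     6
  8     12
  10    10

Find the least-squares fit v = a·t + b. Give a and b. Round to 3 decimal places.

a = 1.051, b = 1.197

Sums needed: Σt·t = 198, Σt = 20, Σ1 = 5.
Moment sums: Σt·v = 232, Σv = 27.
MᵀM·[a, b]ᵀ = Mᵀv becomes [[198, 20]; [20, 5]]·[a, b]ᵀ = [232, 27]ᵀ.
Determinant 198·5 − 20² = 590.
a = (232·5 − 20·27)/590 = 62/59; b = (198·27 − 20·232)/590 = 353/295.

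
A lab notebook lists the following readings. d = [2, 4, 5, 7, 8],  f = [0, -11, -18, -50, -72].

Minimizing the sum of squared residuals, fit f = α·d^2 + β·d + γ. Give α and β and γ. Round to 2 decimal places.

α = -1.86, β = 6.71, γ = -6.43

Sums needed: Σd^2·d^2 = 7394, Σd^2·d = 1052, Σd^2 = 158, Σd·d = 158, Σd = 26, Σ1 = 5.
For Xᵀf: Σd^2·f = -7684, Σd·f = -1060, Σf = -151.
Inverting the 3×3 Gram matrix, [α, β, γ]ᵀ = [-13/7, 47/7, -45/7]ᵀ.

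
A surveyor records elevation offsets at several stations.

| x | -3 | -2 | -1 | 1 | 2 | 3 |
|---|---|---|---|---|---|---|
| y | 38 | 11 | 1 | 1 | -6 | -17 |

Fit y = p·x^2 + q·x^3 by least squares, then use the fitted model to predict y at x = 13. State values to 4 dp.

Sums needed: Σx^2·x^2 = 196, Σx^2·x^3 = 0, Σx^3·x^3 = 1588.
And Σx^2·y = 211, Σx^3·y = -1621.
Normal equations: [[196, 0]; [0, 1588]]·[p, q]ᵀ = [211, -1621]ᵀ.
Δ = 196·1588 − 0² = 311248.
p = (211·1588 − 0·(-1621))/311248 = 211/196; q = (196·(-1621) − 0·211)/311248 = -1621/1588.
At x = 13: ŷ = (211/196)·(169) + (-1621/1588)·(2197) = -80174445/38906.

ŷ = -2060.7219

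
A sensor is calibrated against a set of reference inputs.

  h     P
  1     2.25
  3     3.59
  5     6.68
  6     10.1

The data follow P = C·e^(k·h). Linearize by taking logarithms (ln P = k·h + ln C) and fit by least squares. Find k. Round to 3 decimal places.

Let Y = ln P. Fitting Y = k·h + ln C by least squares:
Σh = 15.0000, Σ(h)² = 71.0000, Σln P = 6.3007, Σh·ln P = 28.0162.
Equations: 71.0000·k + 15.0000·ln C = 28.0162;  15.0000·k + 4·ln C = 6.3007.
Slope k = (n·Σh·ln P − Σh·Σln P)/(n·Σ(h)² − (Σh)²) = (4·28.0162 − 15.0000·6.3007)/59.0000 = 0.29752; ln C = (Σln P − k·Σh)/n = 0.45948.

k = 0.298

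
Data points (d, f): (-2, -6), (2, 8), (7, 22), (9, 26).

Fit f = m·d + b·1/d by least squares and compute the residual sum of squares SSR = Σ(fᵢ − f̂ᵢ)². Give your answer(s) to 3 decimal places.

SSR = 3.696

Setting ∂/∂m … = 0 gives: 138·m + 4·b = 416;  4·m + (4229/7938)·b = 821/63.
(Σd·d = 138, Σd·1/d = 4, Σ1/d·1/d = 4229/7938, Σd·f = 416, Σ1/d·f = 821/63.)
Eliminating b: (4229/7938)·(row 1) − 4·(row 2) gives (76099/1323)·m = (4229/7938)·416 − 4·(821/63) = 672740/3969, so m = 672740/228297.
Then b = ((821/63) − 4·(672740/228297))/(4229/7938) = 177786/76099.
Residuals: 242377/228297, 214217/228297, 237160/228297, -59400/76099; SSR = 843794/228297.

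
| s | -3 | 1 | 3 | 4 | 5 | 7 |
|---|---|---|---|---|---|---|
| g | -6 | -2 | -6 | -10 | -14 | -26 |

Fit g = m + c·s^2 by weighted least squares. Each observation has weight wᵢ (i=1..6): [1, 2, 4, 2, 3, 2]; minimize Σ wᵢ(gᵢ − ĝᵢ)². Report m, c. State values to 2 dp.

m = -1.58, c = -0.50

With design matrix M, MᵀWM = [[14, 252]; [252, 7596]] and MᵀWg = [-148, -4192]ᵀ.
Eliminating c: 7596·(row 1) − 252·(row 2) gives 42840·m = 7596·(-148) − 252·(-4192) = -67824, so m = -942/595.
Then c = ((-4192) − 252·(-942/595))/7596 = -382/765.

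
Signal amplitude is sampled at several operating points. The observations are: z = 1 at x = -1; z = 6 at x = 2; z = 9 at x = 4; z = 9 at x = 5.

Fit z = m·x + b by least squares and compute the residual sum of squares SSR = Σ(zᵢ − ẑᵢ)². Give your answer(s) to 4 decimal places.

Normal-equation sums: Σx·x = 46, Σx = 10, Σ1 = 4.
Moment sums: Σx·z = 92, Σz = 25.
MᵀM·[m, b]ᵀ = Mᵀz becomes [[46, 10]; [10, 4]]·[m, b]ᵀ = [92, 25]ᵀ.
det = 46·4 − 10² = 84.
m = (92·4 − 10·25)/84 = 59/42; b = (46·25 − 10·92)/84 = 115/42.
Residuals: -1/3, 19/42, 9/14, -16/21; SSR = 55/42.

SSR = 1.3095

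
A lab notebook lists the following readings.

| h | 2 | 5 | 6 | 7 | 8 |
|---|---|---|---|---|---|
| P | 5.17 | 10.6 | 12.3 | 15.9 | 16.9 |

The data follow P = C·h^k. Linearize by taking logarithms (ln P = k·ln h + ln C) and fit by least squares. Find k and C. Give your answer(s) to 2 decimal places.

Let Y = ln P. Fitting Y = k·ln h + ln C by least squares:
Σln h = 8.1197, Σ(ln h)² = 14.3918, Σln P = 12.1070, Σln h·ln P = 20.6972.
Equations: 14.3918·k + 8.1197·ln C = 20.6972;  8.1197·k + 5·ln C = 12.1070.
Slope k = (n·Σln h·ln P − Σln h·Σln P)/(n·Σ(ln h)² − (Σln h)²) = (5·20.6972 − 8.1197·12.1070)/6.0295 = 0.85934; ln C = (Σln P − k·Σln h)/n = 1.02587, so C = exp(1.02587) = 2.78953.

k = 0.86, C = 2.79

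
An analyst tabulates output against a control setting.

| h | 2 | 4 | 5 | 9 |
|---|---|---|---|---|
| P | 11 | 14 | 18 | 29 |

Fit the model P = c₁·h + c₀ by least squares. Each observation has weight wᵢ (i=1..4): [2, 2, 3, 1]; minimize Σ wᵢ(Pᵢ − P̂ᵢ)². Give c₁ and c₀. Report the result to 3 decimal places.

Sums needed: Σwᵢ·h·h = 196, Σwᵢ·h = 36, Σwᵢ·1 = 8.
Right-hand side: Σwᵢ·h·P = 687, Σwᵢ·P = 133.
Normal equations: [[196, 36]; [36, 8]]·[c₁, c₀]ᵀ = [687, 133]ᵀ.
Δ = 196·8 − 36² = 272.
c₁ = (687·8 − 36·133)/272 = 177/68; c₀ = (196·133 − 36·687)/272 = 167/34.

c₁ = 2.603, c₀ = 4.912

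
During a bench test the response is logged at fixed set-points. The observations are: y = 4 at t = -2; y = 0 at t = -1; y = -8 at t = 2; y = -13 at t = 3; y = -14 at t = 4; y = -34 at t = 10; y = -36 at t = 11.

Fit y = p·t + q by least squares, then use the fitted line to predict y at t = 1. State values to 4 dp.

From the data, Σt·t = 255, Σt = 27, Σ1 = 7.
And Σt·y = -855, Σy = -101.
AᵀA·[p, q]ᵀ = Aᵀy becomes [[255, 27]; [27, 7]]·[p, q]ᵀ = [-855, -101]ᵀ.
Determinant 255·7 − 27² = 1056.
p = ((-855)·7 − 27·(-101))/1056 = -543/176; q = (255·(-101) − 27·(-855))/1056 = -445/176.
At t = 1: ŷ = (-543/176)·(1) + (-445/176)·(1) = -247/44.

ŷ = -5.6136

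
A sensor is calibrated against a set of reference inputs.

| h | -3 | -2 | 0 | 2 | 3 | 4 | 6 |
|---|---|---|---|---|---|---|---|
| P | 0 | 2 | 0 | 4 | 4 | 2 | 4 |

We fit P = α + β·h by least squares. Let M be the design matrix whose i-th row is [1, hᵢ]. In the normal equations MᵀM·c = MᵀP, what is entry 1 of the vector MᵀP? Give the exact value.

Entry 1 ↔ basis 1, so (MᵀP)_{1} = Σᵢ Pᵢ = (1)·(0) + (1)·(2) + (1)·(0) + (1)·(4) + (1)·(4) + (1)·(2) + (1)·(4) = 16.

16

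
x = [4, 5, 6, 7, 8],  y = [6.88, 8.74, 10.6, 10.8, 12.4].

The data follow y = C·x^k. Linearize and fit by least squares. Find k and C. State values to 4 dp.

With ln yᵢ as the transformed response and ln xᵢ as the regressor:
Σln x = 8.8128, Σ(ln x)² = 15.8331, Σln y = 11.3546, Σln x·ln y = 20.2586.
Equations: 15.8331·k + 8.8128·ln C = 20.2586;  8.8128·k + 5·ln C = 11.3546.
Solving (det = 1.4995): k = 0.81796, ln C = 0.82922, so C = exp(0.82922) = 2.29152.

k = 0.8180, C = 2.2915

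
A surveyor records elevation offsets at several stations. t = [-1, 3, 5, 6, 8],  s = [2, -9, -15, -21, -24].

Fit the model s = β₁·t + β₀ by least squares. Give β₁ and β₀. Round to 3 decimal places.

β₁ = -3.004, β₀ = -0.782

Entries of XᵀX: Σt·t = 135, Σt = 21, Σ1 = 5.
And Σt·s = -422, Σs = -67.
So XᵀX·[β₁, β₀]ᵀ = Xᵀs: [[135, 21]; [21, 5]]·[β₁, β₀]ᵀ = [-422, -67]ᵀ.
Eliminating β₀: 5·(row 1) − 21·(row 2) gives 234·β₁ = 5·(-422) − 21·(-67) = -703, so β₁ = -703/234.
Then β₀ = ((-67) − 21·(-703/234))/5 = -61/78.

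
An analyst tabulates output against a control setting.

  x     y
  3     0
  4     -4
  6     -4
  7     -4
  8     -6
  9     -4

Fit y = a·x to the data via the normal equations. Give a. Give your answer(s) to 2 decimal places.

The normal system AᵀA·[a]ᵀ = Aᵀy is [[255]]·[a]ᵀ = [-152]ᵀ.
Hence a = -152 / 255 ≈ -0.596078.

a = -0.60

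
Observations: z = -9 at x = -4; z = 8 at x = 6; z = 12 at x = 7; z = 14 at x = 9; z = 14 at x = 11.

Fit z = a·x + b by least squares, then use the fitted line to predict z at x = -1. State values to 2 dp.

Normal-equation sums: Σx·x = 303, Σx = 29, Σ1 = 5.
For Mᵀz: Σx·z = 448, Σz = 39.
MᵀM·[a, b]ᵀ = Mᵀz becomes [[303, 29]; [29, 5]]·[a, b]ᵀ = [448, 39]ᵀ.
Eliminating b: 5·(row 1) − 29·(row 2) gives 674·a = 5·448 − 29·39 = 1109, so a = 1109/674.
Then b = (39 − 29·(1109/674))/5 = -1175/674.
At x = -1: ẑ = (1109/674)·(-1) + (-1175/674)·(1) = -1142/337.

ẑ = -3.39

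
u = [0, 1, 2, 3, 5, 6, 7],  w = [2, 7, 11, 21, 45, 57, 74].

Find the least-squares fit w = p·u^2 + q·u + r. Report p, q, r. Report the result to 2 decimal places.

Compute the Gram sums: Σu^2·u^2 = 4420, Σu^2·u = 720, Σu^2 = 124, Σu·u = 124, Σu = 24, Σ1 = 7.
Moment sums: Σu^2·w = 7043, Σu·w = 1177, Σw = 217.
Normal equations: [[4420, 720, 124]; [720, 124, 24]; [124, 24, 7]]·[p, q, r]ᵀ = [7043, 1177, 217]ᵀ.
Solving the 3×3 system (Gaussian elimination) gives p = 10099/10164, q = 11373/3388, r = 686/363.

p = 0.99, q = 3.36, r = 1.89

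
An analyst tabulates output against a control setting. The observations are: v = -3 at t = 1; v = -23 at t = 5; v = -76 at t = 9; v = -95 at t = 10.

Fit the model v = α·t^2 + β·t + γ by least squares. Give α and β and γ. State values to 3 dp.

With design matrix M, MᵀM = [[17187, 1855, 207]; [1855, 207, 25]; [207, 25, 4]] and Mᵀv = [-16234, -1752, -197]ᵀ.
Inverting the 3×3 Gram matrix, [α, β, γ]ᵀ = [-14221/13592, 17803/13592, -22369/6796]ᵀ.

α = -1.046, β = 1.310, γ = -3.291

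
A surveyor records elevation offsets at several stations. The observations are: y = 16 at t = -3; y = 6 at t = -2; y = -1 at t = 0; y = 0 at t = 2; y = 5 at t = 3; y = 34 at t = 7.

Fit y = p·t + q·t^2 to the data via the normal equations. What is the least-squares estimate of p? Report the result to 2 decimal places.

p = -1.87

Normal-equation sums: Σt·t = 75, Σt·t^2 = 343, Σt^2·t^2 = 2595.
Right-hand side: Σt·y = 193, Σt^2·y = 1879.
Normal equations: [[75, 343]; [343, 2595]]·[p, q]ᵀ = [193, 1879]ᵀ.
det = 75·2595 − 343² = 76976.
p = (193·2595 − 343·1879)/76976 = -71831/38488; q = (75·1879 − 343·193)/76976 = 37363/38488.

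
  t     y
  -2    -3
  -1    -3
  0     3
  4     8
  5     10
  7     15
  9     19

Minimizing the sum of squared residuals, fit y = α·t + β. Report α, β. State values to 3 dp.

XᵀX·[α, β]ᵀ = Xᵀy reads: 176·α + 22·β = 367;  22·α + 7·β = 49.
(Σt·t = 176, Σt = 22, Σ1 = 7, Σt·y = 367, Σy = 49.)
Eliminating β: 7·(row 1) − 22·(row 2) gives 748·α = 7·367 − 22·49 = 1491, so α = 1491/748.
Then β = (49 − 22·(1491/748))/7 = 25/34.

α = 1.993, β = 0.735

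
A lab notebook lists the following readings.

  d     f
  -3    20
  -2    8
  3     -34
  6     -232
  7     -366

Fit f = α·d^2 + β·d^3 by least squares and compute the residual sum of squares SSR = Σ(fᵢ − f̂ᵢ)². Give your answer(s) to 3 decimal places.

The normal system XᵀX·[α, β]ᵀ = Xᵀf is [[3875, 24551]; [24551, 165827]]·[α, β]ᵀ = [-26380, -177172]ᵀ.
Eliminating β: 165827·(row 1) − 24551·(row 2) gives 39828024·α = 165827·(-26380) − 24551·(-177172) = -24766488, so α = -343979/553167.
Then β = ((-177172) − 24551·(-343979/553167))/165827 = -540085/553167.
Residuals: -47016/61463, 164508/61463, -125508/61463, 78540/61463, -39444/61463; SSR = 858240/61463.

SSR = 13.964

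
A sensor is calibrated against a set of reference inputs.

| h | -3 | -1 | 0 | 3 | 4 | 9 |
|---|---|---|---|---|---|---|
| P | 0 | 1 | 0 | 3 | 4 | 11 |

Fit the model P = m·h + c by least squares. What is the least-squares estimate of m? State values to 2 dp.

m = 0.92

From the data, Σh·h = 116, Σh = 12, Σ1 = 6.
Right-hand side: Σh·P = 123, ΣP = 19.
AᵀA·[m, c]ᵀ = AᵀP becomes [[116, 12]; [12, 6]]·[m, c]ᵀ = [123, 19]ᵀ.
Eliminating c: 6·(row 1) − 12·(row 2) gives 552·m = 6·123 − 12·19 = 510, so m = 85/92.
Then c = (19 − 12·(85/92))/6 = 91/69.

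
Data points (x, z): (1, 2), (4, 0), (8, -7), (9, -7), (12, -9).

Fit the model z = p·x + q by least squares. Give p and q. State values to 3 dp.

p = -1.099, q = 3.273

Forming AᵀA = [[306, 34]; [34, 5]] and Aᵀz = [-225, -21]ᵀ gives AᵀA·[p, q]ᵀ = Aᵀz.
Eliminating q: 5·(row 1) − 34·(row 2) gives 374·p = 5·(-225) − 34·(-21) = -411, so p = -411/374.
Then q = ((-21) − 34·(-411/374))/5 = 36/11.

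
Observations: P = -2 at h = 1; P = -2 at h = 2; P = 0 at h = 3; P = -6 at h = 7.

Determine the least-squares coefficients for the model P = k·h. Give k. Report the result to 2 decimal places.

The normal system XᵀX·[k]ᵀ = XᵀP is [[63]]·[k]ᵀ = [-48]ᵀ.
k = (-48)/63 = -0.761905.

k = -0.76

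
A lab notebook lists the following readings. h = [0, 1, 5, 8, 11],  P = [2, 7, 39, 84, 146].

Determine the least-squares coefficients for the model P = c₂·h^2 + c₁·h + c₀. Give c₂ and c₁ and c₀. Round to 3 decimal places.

c₂ = 0.950, c₁ = 2.573, c₀ = 2.625

Normal-equation sums: Σh^2·h^2 = 19363, Σh^2·h = 1969, Σh^2 = 211, Σh·h = 211, Σh = 25, Σ1 = 5.
Right-hand side: Σh^2·P = 24024, Σh·P = 2480, ΣP = 278.
Normal equations: [[19363, 1969, 211]; [1969, 211, 25]; [211, 25, 5]]·[c₂, c₁, c₀]ᵀ = [24024, 2480, 278]ᵀ.
Solving the 3×3 system (Gaussian elimination) gives c₂ = 19027/20019, c₁ = 51512/20019, c₀ = 17519/6673.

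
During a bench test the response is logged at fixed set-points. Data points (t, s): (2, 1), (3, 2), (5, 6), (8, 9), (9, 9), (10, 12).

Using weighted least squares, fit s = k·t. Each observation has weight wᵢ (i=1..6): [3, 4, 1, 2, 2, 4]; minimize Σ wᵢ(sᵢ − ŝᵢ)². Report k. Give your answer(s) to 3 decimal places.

Setting ∂/∂k … = 0 gives: 763·k = 846.
Hence k = 846 / 763 ≈ 1.10878.

k = 1.109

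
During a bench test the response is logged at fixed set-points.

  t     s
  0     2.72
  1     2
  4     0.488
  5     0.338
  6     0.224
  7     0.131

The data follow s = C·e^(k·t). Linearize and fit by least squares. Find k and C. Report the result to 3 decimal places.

With ln sᵢ as the transformed response and tᵢ as the regressor:
XᵀX = [[127.0000, 23.0000]; [23.0000, 6]], rhs = [-30.8047, -3.6370]ᵀ  (here Σt = 23.0000, Σ(t)² = 127.0000, Σln s = -3.6370, Σt·ln s = -30.8047).
Solving (det = 233.0000): k = -0.43423, ln C = 1.05839, so C = exp(1.05839) = 2.88173.

k = -0.434, C = 2.882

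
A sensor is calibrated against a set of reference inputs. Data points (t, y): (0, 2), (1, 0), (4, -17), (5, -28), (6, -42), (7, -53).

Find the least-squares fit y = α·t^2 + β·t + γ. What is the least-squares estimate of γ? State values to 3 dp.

From the data, Σt^2·t^2 = 4579, Σt^2·t = 749, Σt^2 = 127, Σt·t = 127, Σt = 23, Σ1 = 6.
Moment sums: Σt^2·y = -5081, Σt·y = -831, Σy = -138.
Inverting the 3×3 Gram matrix, [α, β, γ]ᵀ = [-14117/14088, -14255/14088, 4905/2348]ᵀ.

γ = 2.089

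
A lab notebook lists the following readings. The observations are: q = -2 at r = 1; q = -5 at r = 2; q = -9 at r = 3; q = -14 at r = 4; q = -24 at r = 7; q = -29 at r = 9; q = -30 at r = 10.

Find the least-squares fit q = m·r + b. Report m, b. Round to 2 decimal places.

m = -3.24, b = 0.54

Setting ∂/∂m … = 0 gives: 260·m + 36·b = -824;  36·m + 7·b = -113.
(Σr·r = 260, Σr = 36, Σ1 = 7, Σr·q = -824, Σq = -113.)
Δ = 260·7 − 36² = 524.
m = ((-824)·7 − 36·(-113))/524 = -425/131; b = (260·(-113) − 36·(-824))/524 = 71/131.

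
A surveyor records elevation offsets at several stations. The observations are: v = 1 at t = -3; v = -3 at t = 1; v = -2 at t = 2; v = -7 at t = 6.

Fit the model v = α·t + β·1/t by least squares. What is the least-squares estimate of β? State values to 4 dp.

β = -1.2536

Setting ∂/∂α … = 0 gives: 50·α + 4·β = -52;  4·α + (25/18)·β = -11/2.
(Σt·t = 50, Σt·1/t = 4, Σ1/t·1/t = 25/18, Σt·v = -52, Σ1/t·v = -11/2.)
Determinant 50·(25/18) − 4² = 481/9.
α = ((-52)·(25/18) − 4·(-11/2))/(481/9) = -452/481; β = (50·(-11/2) − 4·(-52))/(481/9) = -603/481.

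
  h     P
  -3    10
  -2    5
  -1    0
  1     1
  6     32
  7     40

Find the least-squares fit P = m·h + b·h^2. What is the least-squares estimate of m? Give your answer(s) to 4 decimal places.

m = -0.4302

AᵀA·[m, b]ᵀ = AᵀP reads: 100·m + 524·b = 433;  524·m + 3796·b = 3223.
Δ = 100·3796 − 524² = 105024.
m = (433·3796 − 524·3223)/105024 = -706/1641; b = (100·3223 − 524·433)/105024 = 5963/6564.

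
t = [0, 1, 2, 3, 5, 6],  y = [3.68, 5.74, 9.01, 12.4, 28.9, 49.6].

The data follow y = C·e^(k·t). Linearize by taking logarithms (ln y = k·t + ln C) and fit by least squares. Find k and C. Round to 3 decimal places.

With ln yᵢ as the transformed response and tᵢ as the regressor:
Sums: Σt = 17.0000, Σ(t)² = 75.0000, Σln y = 15.0342, Σt·ln y = 53.9404.
Normal system: [[75.0000, 17.0000]; [17.0000, 6]]·[k, ln C]ᵀ = [53.9404, 15.0342]ᵀ.
Slope k = (n·Σt·ln y − Σt·Σln y)/(n·Σ(t)² − (Σt)²) = (6·53.9404 − 17.0000·15.0342)/161.0000 = 0.42273; ln C = (Σln y − k·Σt)/n = 1.30796, so C = exp(1.30796) = 3.69862.

k = 0.423, C = 3.699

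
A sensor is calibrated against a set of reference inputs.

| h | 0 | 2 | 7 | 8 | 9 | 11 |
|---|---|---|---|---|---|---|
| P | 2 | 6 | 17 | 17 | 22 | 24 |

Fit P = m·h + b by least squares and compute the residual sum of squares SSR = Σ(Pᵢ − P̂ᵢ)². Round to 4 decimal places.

Setting ∂/∂m … = 0 gives: 319·m + 37·b = 729;  37·m + 6·b = 88.
Δ = 319·6 − 37² = 545.
m = (729·6 − 37·88)/545 = 1118/545; b = (319·88 − 37·729)/545 = 1099/545.
Residuals: -9/545, -13/109, 68/109, -778/545, 829/545, -317/545; SSR = 2776/545.

SSR = 5.0936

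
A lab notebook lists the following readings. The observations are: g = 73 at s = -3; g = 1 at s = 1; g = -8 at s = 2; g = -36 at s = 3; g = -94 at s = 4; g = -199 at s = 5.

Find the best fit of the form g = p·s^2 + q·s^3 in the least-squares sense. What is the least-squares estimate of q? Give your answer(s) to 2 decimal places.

q = -2.01

With design matrix A, AᵀA = [[1060, 4182]; [4182, 21244]] and Aᵀg = [-6177, -33897]ᵀ.
Determinant 1060·21244 − 4182² = 5029516.
p = ((-6177)·21244 − 4182·(-33897))/5029516 = 5266533/2514758; q = (1060·(-33897) − 4182·(-6177))/5029516 = -5049303/2514758.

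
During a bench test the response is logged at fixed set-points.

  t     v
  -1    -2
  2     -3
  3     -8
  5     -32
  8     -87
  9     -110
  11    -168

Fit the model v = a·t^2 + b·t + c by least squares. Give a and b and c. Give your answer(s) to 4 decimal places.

a = -1.4939, b = 1.0658, c = 0.8874

The normal system XᵀX·[a, b, c]ᵀ = Xᵀv is [[26021, 2731, 305]; [2731, 305, 37]; [305, 37, 7]]·[a, b, c]ᵀ = [-35692, -3722, -410]ᵀ.
Row-reducing yields a = -7247/4851, b = 470/441, c = 205/231.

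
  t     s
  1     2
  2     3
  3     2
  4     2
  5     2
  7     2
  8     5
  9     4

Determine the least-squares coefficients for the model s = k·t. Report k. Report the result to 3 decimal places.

k = 0.490

Entries of AᵀA: Σt·t = 249.
Right-hand side: Σt·s = 122.
Normal equations: [[249]]·[k]ᵀ = [122]ᵀ.
Hence k = 122 / 249 ≈ 0.48996.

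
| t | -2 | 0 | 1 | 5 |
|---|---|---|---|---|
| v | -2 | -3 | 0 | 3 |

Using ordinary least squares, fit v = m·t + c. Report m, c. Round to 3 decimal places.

The normal equations are: 30·m + 4·c = 19;  4·m + 4·c = -2.
Eliminating c: 4·(row 1) − 4·(row 2) gives 104·m = 4·19 − 4·(-2) = 84, so m = 21/26.
Then c = ((-2) − 4·(21/26))/4 = -17/13.

m = 0.808, c = -1.308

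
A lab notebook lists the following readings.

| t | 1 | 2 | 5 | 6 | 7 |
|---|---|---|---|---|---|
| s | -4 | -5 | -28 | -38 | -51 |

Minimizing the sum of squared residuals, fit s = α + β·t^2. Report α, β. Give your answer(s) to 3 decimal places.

α = -2.214, β = -0.999

With design matrix A, AᵀA = [[5, 115]; [115, 4339]] and Aᵀs = [-126, -4591]ᵀ.
Eliminating β: 4339·(row 1) − 115·(row 2) gives 8470·α = 4339·(-126) − 115·(-4591) = -18749, so α = -18749/8470.
Then β = ((-4591) − 115·(-18749/8470))/4339 = -1693/1694.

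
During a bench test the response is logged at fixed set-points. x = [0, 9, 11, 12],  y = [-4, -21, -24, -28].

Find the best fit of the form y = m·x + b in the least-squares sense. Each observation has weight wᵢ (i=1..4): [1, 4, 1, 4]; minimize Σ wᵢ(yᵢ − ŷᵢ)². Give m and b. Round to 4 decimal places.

With design matrix A, AᵀWA = [[1021, 95]; [95, 10]] and AᵀWy = [-2364, -224]ᵀ.
Δ = 1021·10 − 95² = 1185.
m = ((-2364)·10 − 95·(-224))/1185 = -472/237; b = (1021·(-224) − 95·(-2364))/1185 = -4124/1185.

m = -1.9916, b = -3.4802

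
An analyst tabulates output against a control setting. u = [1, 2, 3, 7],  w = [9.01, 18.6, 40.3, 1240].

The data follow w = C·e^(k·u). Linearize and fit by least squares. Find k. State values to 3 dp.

Let Y = ln w. Fitting Y = k·u + ln C by least squares:
Σu = 13.0000, Σ(u)² = 63.0000, Σln w = 15.9407, Σu·ln w = 68.9938.
Equations: 63.0000·k + 13.0000·ln C = 68.9938;  13.0000·k + 4·ln C = 15.9407.
Δ = 63.0000·4 − (13.0000)² = 83.0000; k = (68.9938·4 − 13.0000·15.9407)/83.0000 = 0.82826, ln C = (63.0000·15.9407 − 13.0000·68.9938)/83.0000 = 1.29332.

k = 0.828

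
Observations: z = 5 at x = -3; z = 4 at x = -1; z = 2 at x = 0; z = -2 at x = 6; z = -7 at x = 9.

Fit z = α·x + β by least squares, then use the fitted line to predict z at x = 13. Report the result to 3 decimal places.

Compute the Gram sums: Σx·x = 127, Σx = 11, Σ1 = 5.
And Σx·z = -94, Σz = 2.
Δ = 127·5 − 11² = 514.
α = ((-94)·5 − 11·2)/514 = -246/257; β = (127·2 − 11·(-94))/514 = 644/257.
At x = 13: ẑ = (-246/257)·(13) + (644/257)·(1) = -2554/257.

ẑ = -9.938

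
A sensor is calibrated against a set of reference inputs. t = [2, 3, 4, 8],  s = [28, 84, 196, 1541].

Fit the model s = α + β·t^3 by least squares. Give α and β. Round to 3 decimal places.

α = 3.574, β = 3.003

Sums needed: Σ1 = 4, Σt^3 = 611, Σt^3·t^3 = 267033.
Moment sums: Σs = 1849, Σt^3·s = 804028.
Eliminating β: 267033·(row 1) − 611·(row 2) gives 694811·α = 267033·1849 − 611·804028 = 2482909, so α = 1969/551.
Then β = (804028 − 611·(1969/551))/267033 = 21509/7163.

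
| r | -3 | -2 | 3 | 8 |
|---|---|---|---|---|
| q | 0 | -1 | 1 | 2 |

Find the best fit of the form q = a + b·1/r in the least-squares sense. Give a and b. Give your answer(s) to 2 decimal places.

a = 0.76, b = 2.81

The normal system XᵀX·[a, b]ᵀ = Xᵀq is [[4, -3/8]; [-3/8, 281/576]]·[a, b]ᵀ = [2, 13/12]ᵀ.
Eliminating b: (281/576)·(row 1) − (-3/8)·(row 2) gives (1043/576)·a = (281/576)·2 − (-3/8)·(13/12) = 199/144, so a = 796/1043.
Then b = ((13/12) − (-3/8)·(796/1043))/(281/576) = 2928/1043.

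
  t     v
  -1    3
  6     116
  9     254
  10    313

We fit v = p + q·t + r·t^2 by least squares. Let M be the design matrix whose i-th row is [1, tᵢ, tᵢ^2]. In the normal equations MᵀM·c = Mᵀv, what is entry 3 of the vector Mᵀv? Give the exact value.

Entry 3 ↔ basis t^2, so (Mᵀv)_{3} = Σᵢ (t^2)·vᵢ = (1)·(3) + (36)·(116) + (81)·(254) + (100)·(313) = 56053.

56053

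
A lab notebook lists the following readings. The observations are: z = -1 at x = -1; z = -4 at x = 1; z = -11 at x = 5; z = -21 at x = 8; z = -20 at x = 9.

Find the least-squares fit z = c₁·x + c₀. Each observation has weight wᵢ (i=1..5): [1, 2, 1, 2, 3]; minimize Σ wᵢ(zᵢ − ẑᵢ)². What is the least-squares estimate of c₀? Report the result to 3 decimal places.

c₀ = -2.282

Normal-equation sums: Σwᵢ·x·x = 399, Σwᵢ·x = 49, Σwᵢ·1 = 9.
Right-hand side: Σwᵢ·x·z = -938, Σwᵢ·z = -122.
So AᵀWA·[c₁, c₀]ᵀ = AᵀWz: [[399, 49]; [49, 9]]·[c₁, c₀]ᵀ = [-938, -122]ᵀ.
Δ = 399·9 − 49² = 1190.
c₁ = ((-938)·9 − 49·(-122))/1190 = -176/85; c₀ = (399·(-122) − 49·(-938))/1190 = -194/85.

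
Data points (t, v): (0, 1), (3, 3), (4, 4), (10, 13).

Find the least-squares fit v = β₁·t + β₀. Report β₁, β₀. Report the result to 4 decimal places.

The normal equations are: 125·β₁ + 17·β₀ = 155;  17·β₁ + 4·β₀ = 21.
(Σt·t = 125, Σt = 17, Σ1 = 4, Σt·v = 155, Σv = 21.)
Eliminating β₀: 4·(row 1) − 17·(row 2) gives 211·β₁ = 4·155 − 17·21 = 263, so β₁ = 263/211.
Then β₀ = (21 − 17·(263/211))/4 = -10/211.

β₁ = 1.2464, β₀ = -0.0474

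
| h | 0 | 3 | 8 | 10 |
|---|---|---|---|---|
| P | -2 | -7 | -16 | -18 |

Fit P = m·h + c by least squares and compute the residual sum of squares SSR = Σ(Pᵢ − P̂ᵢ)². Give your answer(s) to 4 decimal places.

SSR = 0.8606

Compute the Gram sums: Σh·h = 173, Σh = 21, Σ1 = 4.
Moment sums: Σh·P = -329, ΣP = -43.
Normal equations: [[173, 21]; [21, 4]]·[m, c]ᵀ = [-329, -43]ᵀ.
det = 173·4 − 21² = 251.
m = ((-329)·4 − 21·(-43))/251 = -413/251; c = (173·(-43) − 21·(-329))/251 = -530/251.
Residuals: 28/251, 12/251, -182/251, 142/251; SSR = 216/251.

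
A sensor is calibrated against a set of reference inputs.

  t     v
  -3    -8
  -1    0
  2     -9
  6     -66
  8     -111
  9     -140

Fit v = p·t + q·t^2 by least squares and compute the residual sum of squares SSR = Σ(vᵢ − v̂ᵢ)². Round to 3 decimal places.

From the data, Σt·t = 195, Σt·t^2 = 1437, Σt^2·t^2 = 12051.
Moment sums: Σt·v = -2538, Σt^2·v = -20928.
So XᵀX·[p, q]ᵀ = Xᵀv: [[195, 1437]; [1437, 12051]]·[p, q]ᵀ = [-2538, -20928]ᵀ.
Determinant 195·12051 − 1437² = 284976.
p = ((-2538)·12051 − 1437·(-20928))/284976 = -28439/15832; q = (195·(-20928) − 1437·(-2538))/284976 = -24103/15832.
Residuals: 2477/7916, -542/1979, 5401/7916, -3285/7916, 1594/1979, -4093/7916; SSR = 13669/7916.

SSR = 1.727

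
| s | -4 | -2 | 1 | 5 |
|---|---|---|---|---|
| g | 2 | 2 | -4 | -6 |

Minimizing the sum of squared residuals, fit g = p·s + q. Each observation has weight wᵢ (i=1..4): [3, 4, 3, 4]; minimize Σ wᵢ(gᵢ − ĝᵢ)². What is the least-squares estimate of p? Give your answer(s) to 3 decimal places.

Normal-equation sums: Σwᵢ·s·s = 167, Σwᵢ·s = 3, Σwᵢ·1 = 14.
And Σwᵢ·s·g = -172, Σwᵢ·g = -22.
So XᵀWX·[p, q]ᵀ = XᵀWg: [[167, 3]; [3, 14]]·[p, q]ᵀ = [-172, -22]ᵀ.
Determinant 167·14 − 3² = 2329.
p = ((-172)·14 − 3·(-22))/2329 = -2342/2329; q = (167·(-22) − 3·(-172))/2329 = -3158/2329.

p = -1.006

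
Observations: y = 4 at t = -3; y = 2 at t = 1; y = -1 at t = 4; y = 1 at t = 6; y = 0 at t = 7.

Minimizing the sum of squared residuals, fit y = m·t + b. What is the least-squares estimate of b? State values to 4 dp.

The normal equations are: 111·m + 15·b = -8;  15·m + 5·b = 6.
Determinant 111·5 − 15² = 330.
m = ((-8)·5 − 15·6)/330 = -13/33; b = (111·6 − 15·(-8))/330 = 131/55.

b = 2.3818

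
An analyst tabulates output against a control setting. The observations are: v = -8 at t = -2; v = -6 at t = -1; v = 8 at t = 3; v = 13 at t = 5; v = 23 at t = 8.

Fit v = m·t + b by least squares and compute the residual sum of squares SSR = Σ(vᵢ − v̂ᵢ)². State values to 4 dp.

SSR = 1.5231

Normal-equation sums: Σt·t = 103, Σt = 13, Σ1 = 5.
Moment sums: Σt·v = 295, Σv = 30.
AᵀA·[m, b]ᵀ = Aᵀv becomes [[103, 13]; [13, 5]]·[m, b]ᵀ = [295, 30]ᵀ.
Δ = 103·5 − 13² = 346.
m = (295·5 − 13·30)/346 = 1085/346; b = (103·30 − 13·295)/346 = -745/346.
Residuals: 147/346, -123/173, 129/173, -91/173, 23/346; SSR = 527/346.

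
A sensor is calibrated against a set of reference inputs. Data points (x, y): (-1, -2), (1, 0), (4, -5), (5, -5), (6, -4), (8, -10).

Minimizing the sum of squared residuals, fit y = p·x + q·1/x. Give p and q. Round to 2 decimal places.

p = -1.12, q = 2.11

Entries of MᵀM: Σx·x = 143, Σx·1/x = 6, Σ1/x·1/x = 30901/14400.
Right-hand side: Σx·y = -147, Σ1/x·y = -13/6.
MᵀM·[p, q]ᵀ = Mᵀy becomes [[143, 6]; [6, 30901/14400]]·[p, q]ᵀ = [-147, -13/6]ᵀ.
det = 143·(30901/14400) − 6² = 3900443/14400.
p = ((-147)·(30901/14400) − 6·(-13/6))/(3900443/14400) = -4355247/3900443; q = (143·(-13/6) − 6·(-147))/(3900443/14400) = 8239200/3900443.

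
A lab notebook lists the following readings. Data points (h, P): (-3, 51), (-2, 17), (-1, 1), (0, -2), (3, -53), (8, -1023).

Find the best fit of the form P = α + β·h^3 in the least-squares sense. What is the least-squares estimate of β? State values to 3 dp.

β = -1.996

Setting ∂/∂α … = 0 gives: 6·α + 503·β = -1009;  503·α + 263667·β = -526721.
(Σ1 = 6, Σh^3 = 503, Σh^3·h^3 = 263667, ΣP = -1009, Σh^3·P = -526721.)
det = 6·263667 − 503² = 1328993.
α = ((-1009)·263667 − 503·(-526721))/1328993 = -57860/69947; β = (6·(-526721) − 503·(-1009))/1328993 = -139621/69947.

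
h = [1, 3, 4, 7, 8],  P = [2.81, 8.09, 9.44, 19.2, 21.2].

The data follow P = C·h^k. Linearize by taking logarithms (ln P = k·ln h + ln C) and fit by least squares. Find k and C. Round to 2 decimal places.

Let Y = ln P. Fitting Y = k·ln h + ln C by least squares:
Σln h = 6.5103, Σ(ln h)² = 11.2394, Σln P = 11.3777, Σln h·ln P = 17.5096.
Equations: 11.2394·k + 6.5103·ln C = 17.5096;  6.5103·k + 5·ln C = 11.3777.
Δ = 11.2394·5 − (6.5103)² = 13.8136; k = (17.5096·5 − 6.5103·11.3777)/13.8136 = 0.97558, ln C = (11.2394·11.3777 − 6.5103·17.5096)/13.8136 = 1.00528, so C = exp(1.00528) = 2.73268.

k = 0.98, C = 2.73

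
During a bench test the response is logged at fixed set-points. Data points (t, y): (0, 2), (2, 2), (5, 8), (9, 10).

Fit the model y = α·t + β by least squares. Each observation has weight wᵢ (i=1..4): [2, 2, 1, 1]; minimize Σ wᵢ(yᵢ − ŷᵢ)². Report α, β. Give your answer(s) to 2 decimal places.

α = 1.00, β = 1.33

Normal-equation sums: Σwᵢ·t·t = 114, Σwᵢ·t = 18, Σwᵢ·1 = 6.
And Σwᵢ·t·y = 138, Σwᵢ·y = 26.
Eliminating β: 6·(row 1) − 18·(row 2) gives 360·α = 6·138 − 18·26 = 360, so α = 1.
Then β = (26 − 18·1)/6 = 4/3.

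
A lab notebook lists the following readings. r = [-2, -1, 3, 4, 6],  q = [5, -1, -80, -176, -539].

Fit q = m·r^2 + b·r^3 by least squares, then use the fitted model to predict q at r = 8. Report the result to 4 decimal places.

q̂ = -1216.3557

The normal system AᵀA·[m, b]ᵀ = Aᵀq is [[1650, 9010]; [9010, 51546]]·[m, b]ᵀ = [-22921, -129887]ᵀ.
Eliminating b: 51546·(row 1) − 9010·(row 2) gives 3870800·m = 51546·(-22921) − 9010·(-129887) = -11203996, so m = -2800999/967700.
Then b = ((-129887) − 9010·(-2800999/967700))/51546 = -389767/193540.
At r = 8: q̂ = (-2800999/967700)·(64) + (-389767/193540)·(512) = -294266864/241925.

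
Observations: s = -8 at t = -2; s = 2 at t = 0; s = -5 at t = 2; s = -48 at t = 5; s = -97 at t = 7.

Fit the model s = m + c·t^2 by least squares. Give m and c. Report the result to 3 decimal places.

With design matrix M, MᵀM = [[5, 82]; [82, 3058]] and Mᵀs = [-156, -6005]ᵀ.
Determinant 5·3058 − 82² = 8566.
m = ((-156)·3058 − 82·(-6005))/8566 = 7681/4283; c = (5·(-6005) − 82·(-156))/8566 = -17233/8566.

m = 1.793, c = -2.012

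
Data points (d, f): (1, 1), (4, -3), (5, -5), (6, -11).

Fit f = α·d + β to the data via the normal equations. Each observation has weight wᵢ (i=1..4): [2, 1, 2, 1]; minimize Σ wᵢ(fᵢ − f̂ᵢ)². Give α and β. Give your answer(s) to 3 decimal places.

α = -1.943, β = 3.457

Compute the Gram sums: Σwᵢ·d·d = 104, Σwᵢ·d = 22, Σwᵢ·1 = 6.
Moment sums: Σwᵢ·d·f = -126, Σwᵢ·f = -22.
Eliminating β: 6·(row 1) − 22·(row 2) gives 140·α = 6·(-126) − 22·(-22) = -272, so α = -68/35.
Then β = ((-22) − 22·(-68/35))/6 = 121/35.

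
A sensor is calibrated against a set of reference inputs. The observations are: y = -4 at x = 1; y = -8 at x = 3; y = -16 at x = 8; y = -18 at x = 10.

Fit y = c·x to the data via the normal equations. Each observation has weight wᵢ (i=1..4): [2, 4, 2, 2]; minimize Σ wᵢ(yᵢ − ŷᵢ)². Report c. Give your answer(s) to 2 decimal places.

Forming MᵀWM = [[366]] and MᵀWy = [-720]ᵀ gives MᵀWM·[c]ᵀ = MᵀWy.
Hence c = -720 / 366 ≈ -1.96721.

c = -1.97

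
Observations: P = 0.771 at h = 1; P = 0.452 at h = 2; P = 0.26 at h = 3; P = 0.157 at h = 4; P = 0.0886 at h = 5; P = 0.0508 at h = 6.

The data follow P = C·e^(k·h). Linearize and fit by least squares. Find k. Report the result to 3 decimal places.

k = -0.543

With ln Pᵢ as the transformed response and hᵢ as the regressor:
Σh = 21.0000, Σ(h)² = 91.0000, Σln P = -9.6562, Σh·ln P = -43.2927.
Normal system: [[91.0000, 21.0000]; [21.0000, 6]]·[k, ln C]ᵀ = [-43.2927, -9.6562]ᵀ.
Solving (det = 105.0000): k = -0.54263, ln C = 0.28984.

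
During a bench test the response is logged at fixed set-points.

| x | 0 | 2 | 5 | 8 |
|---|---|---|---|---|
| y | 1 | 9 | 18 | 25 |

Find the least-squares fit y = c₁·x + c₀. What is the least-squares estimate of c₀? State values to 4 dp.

Normal-equation sums: Σx·x = 93, Σx = 15, Σ1 = 4.
Right-hand side: Σx·y = 308, Σy = 53.
So AᵀA·[c₁, c₀]ᵀ = Aᵀy: [[93, 15]; [15, 4]]·[c₁, c₀]ᵀ = [308, 53]ᵀ.
det = 93·4 − 15² = 147.
c₁ = (308·4 − 15·53)/147 = 437/147; c₀ = (93·53 − 15·308)/147 = 103/49.

c₀ = 2.1020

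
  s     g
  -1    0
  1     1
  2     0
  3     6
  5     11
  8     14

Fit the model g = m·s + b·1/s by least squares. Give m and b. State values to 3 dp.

m = 1.894, b = -1.826

With design matrix M, MᵀM = [[104, 6]; [6, 34801/14400]] and Mᵀg = [186, 139/20]ᵀ.
Determinant 104·(34801/14400) − 6² = 387613/1800.
m = (186·(34801/14400) − 6·(139/20))/(387613/1800) = 2936253/1550452; b = (104·(139/20) − 6·186)/(387613/1800) = -707760/387613.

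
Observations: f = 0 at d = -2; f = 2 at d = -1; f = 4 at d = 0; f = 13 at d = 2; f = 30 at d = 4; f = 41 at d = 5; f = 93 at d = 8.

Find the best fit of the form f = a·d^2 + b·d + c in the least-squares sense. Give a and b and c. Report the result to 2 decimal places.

a = 1.06, b = 2.68, c = 2.70

With design matrix M, MᵀM = [[5010, 700, 114]; [700, 114, 16]; [114, 16, 7]] and Mᵀf = [7511, 1093, 183]ᵀ.
Inverting the 3×3 Gram matrix, [a, b, c]ᵀ = [27159/25534, 68369/25534, 34478/12767]ᵀ.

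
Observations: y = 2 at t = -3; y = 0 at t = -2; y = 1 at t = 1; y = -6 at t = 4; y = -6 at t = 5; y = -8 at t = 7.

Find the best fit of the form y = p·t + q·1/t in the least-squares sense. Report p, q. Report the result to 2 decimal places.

AᵀA·[p, q]ᵀ = Aᵀy reads: 104·p + 6·q = -115;  6·p + (261781/176400)·q = -737/210.
Δ = 104·(261781/176400) − 6² = 2609353/22050.
p = ((-115)·(261781/176400) − 6·(-737/210))/(2609353/22050) = -26390335/20874824; q = (104·(-737/210) − 6·(-115))/(2609353/22050) = 7166460/2609353.

p = -1.26, q = 2.75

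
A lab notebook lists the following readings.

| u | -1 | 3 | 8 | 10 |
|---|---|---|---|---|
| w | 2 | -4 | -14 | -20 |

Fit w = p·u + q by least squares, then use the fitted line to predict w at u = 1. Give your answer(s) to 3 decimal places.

ŵ = -1.108

From the data, Σu·u = 174, Σu = 20, Σ1 = 4.
For Xᵀw: Σu·w = -326, Σw = -36.
So XᵀX·[p, q]ᵀ = Xᵀw: [[174, 20]; [20, 4]]·[p, q]ᵀ = [-326, -36]ᵀ.
Δ = 174·4 − 20² = 296.
p = ((-326)·4 − 20·(-36))/296 = -73/37; q = (174·(-36) − 20·(-326))/296 = 32/37.
At u = 1: ŵ = (-73/37)·(1) + (32/37)·(1) = -41/37.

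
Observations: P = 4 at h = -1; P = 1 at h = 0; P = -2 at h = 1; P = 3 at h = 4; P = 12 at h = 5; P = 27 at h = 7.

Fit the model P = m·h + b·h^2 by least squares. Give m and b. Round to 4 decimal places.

m = -2.7542, b = 0.9556

With design matrix A, AᵀA = [[92, 532]; [532, 3284]] and AᵀP = [255, 1673]ᵀ.
det = 92·3284 − 532² = 19104.
m = (255·3284 − 532·1673)/19104 = -6577/2388; b = (92·1673 − 532·255)/19104 = 1141/1194.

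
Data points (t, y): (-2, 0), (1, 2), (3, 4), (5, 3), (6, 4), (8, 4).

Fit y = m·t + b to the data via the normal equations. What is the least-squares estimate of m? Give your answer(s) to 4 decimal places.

Normal-equation sums: Σt·t = 139, Σt = 21, Σ1 = 6.
Right-hand side: Σt·y = 85, Σy = 17.
Determinant 139·6 − 21² = 393.
m = (85·6 − 21·17)/393 = 51/131; b = (139·17 − 21·85)/393 = 578/393.

m = 0.3893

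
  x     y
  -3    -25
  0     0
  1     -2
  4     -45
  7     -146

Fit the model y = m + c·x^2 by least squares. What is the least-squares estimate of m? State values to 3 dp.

m = 1.298

Forming MᵀM = [[5, 75]; [75, 2739]] and Mᵀy = [-218, -8101]ᵀ gives MᵀM·[m, c]ᵀ = Mᵀy.
det = 5·2739 − 75² = 8070.
m = ((-218)·2739 − 75·(-8101))/8070 = 3491/2690; c = (5·(-8101) − 75·(-218))/8070 = -4831/1614.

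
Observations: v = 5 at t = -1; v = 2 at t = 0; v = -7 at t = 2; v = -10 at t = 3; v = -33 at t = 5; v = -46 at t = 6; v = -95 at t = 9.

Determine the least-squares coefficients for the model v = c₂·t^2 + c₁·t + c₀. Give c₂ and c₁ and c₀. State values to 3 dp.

The normal equations are: 8580·c₂ + 1104·c₁ + 156·c₀ = -10289;  1104·c₂ + 156·c₁ + 24·c₀ = -1345;  156·c₂ + 24·c₁ + 7·c₀ = -184.
(Σt^2·t^2 = 8580, Σt^2·t = 1104, Σt^2 = 156, Σt·t = 156, Σt = 24, Σ1 = 7, Σt^2·v = -10289, Σt·v = -1345, Σv = -184.)
Solving the 3×3 system (Gaussian elimination) gives c₂ = -293/308, c₁ = -2165/924, c₀ = 227/77.

c₂ = -0.951, c₁ = -2.343, c₀ = 2.948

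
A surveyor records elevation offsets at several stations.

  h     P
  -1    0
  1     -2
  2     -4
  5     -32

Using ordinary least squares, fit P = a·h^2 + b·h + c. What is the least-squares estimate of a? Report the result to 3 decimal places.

With design matrix X, XᵀX = [[643, 133, 31]; [133, 31, 7]; [31, 7, 4]] and XᵀP = [-818, -170, -38]ᵀ.
Row-reducing yields a = -37/30, b = -17/50, c = 49/75.

a = -1.233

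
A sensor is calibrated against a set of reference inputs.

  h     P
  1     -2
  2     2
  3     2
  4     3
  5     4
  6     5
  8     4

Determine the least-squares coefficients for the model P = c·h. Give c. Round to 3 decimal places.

c = 0.658

Compute the Gram sums: Σh·h = 155.
And Σh·P = 102.
c = 102/155 = 0.658065.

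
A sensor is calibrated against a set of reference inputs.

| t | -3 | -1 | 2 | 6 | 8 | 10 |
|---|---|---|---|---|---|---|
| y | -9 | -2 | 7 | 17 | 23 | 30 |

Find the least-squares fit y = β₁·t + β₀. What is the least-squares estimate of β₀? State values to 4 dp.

Compute the Gram sums: Σt·t = 214, Σt = 22, Σ1 = 6.
Moment sums: Σt·y = 629, Σy = 66.
Eliminating β₀: 6·(row 1) − 22·(row 2) gives 800·β₁ = 6·629 − 22·66 = 2322, so β₁ = 1161/400.
Then β₀ = (66 − 22·(1161/400))/6 = 143/400.

β₀ = 0.3575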